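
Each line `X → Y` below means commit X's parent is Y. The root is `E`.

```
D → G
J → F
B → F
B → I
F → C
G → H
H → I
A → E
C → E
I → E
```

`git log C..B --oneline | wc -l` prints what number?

Reachable from B: {B, C, E, F, I}.
Reachable from C: {C, E}.
In B's history but not C's: {B, F, I} — 3 commits.

3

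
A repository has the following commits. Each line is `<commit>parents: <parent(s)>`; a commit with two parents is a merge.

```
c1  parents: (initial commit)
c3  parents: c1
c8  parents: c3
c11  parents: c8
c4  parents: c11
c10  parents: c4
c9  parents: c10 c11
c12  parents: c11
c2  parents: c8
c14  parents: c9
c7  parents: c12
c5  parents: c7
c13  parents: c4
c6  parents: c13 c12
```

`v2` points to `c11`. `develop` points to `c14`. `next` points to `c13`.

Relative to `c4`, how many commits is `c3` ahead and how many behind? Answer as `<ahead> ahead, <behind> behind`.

0 ahead, 3 behind

Reachable from c3: {c1, c3}.
Reachable from c4: {c1, c11, c3, c4, c8}.
Only in c3's history (ahead): {} — 0.
Only in c4's history (behind): {c11, c4, c8} — 3.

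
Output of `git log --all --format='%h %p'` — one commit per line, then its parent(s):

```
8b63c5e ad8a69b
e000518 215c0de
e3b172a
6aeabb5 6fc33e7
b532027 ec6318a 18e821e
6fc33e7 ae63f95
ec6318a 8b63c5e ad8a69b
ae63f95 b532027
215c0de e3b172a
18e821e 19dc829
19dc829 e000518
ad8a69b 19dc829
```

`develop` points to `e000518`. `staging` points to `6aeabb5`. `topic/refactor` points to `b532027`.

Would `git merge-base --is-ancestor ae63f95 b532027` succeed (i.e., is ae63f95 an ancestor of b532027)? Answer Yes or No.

Ancestors of b532027: {18e821e, 19dc829, 215c0de, 8b63c5e, ad8a69b, b532027, e000518, e3b172a, ec6318a}.
ae63f95 is not in that set, so it is not an ancestor of b532027.

No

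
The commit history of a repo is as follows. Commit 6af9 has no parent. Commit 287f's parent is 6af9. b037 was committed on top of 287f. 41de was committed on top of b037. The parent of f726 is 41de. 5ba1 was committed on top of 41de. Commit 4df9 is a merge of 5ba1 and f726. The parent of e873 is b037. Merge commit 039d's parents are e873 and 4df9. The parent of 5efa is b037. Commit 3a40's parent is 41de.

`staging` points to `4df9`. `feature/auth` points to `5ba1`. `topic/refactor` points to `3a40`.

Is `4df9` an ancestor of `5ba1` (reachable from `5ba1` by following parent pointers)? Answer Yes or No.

Ancestors of 5ba1: {287f, 41de, 5ba1, 6af9, b037}.
4df9 is not in that set, so it is not an ancestor of 5ba1.

No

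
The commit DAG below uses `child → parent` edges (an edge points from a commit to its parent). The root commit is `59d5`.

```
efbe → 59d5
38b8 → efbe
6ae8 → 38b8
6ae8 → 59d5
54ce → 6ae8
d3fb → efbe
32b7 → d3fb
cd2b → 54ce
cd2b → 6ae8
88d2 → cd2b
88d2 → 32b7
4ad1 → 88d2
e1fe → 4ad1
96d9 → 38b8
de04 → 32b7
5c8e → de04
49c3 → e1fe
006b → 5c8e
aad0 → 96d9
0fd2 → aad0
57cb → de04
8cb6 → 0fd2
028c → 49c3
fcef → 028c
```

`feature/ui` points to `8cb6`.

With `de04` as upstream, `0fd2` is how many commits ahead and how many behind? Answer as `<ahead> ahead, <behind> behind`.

Reachable from 0fd2: {0fd2, 38b8, 59d5, 96d9, aad0, efbe}.
Reachable from de04: {32b7, 59d5, d3fb, de04, efbe}.
Only in 0fd2's history (ahead): {0fd2, 38b8, 96d9, aad0} — 4.
Only in de04's history (behind): {32b7, d3fb, de04} — 3.

4 ahead, 3 behind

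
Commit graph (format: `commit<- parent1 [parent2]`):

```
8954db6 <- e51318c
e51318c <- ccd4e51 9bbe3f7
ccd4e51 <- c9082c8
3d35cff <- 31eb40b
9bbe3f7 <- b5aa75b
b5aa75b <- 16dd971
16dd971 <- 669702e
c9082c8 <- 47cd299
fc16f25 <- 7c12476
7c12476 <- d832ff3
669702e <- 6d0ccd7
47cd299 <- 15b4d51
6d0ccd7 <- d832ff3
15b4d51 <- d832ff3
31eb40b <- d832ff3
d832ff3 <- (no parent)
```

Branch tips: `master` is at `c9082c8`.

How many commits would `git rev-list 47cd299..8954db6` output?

9

Reachable from 8954db6: {15b4d51, 16dd971, 47cd299, 669702e, 6d0ccd7, 8954db6, 9bbe3f7, b5aa75b, c9082c8, ccd4e51, d832ff3, e51318c}.
Reachable from 47cd299: {15b4d51, 47cd299, d832ff3}.
In 8954db6's history but not 47cd299's: {16dd971, 669702e, 6d0ccd7, 8954db6, 9bbe3f7, b5aa75b, c9082c8, ccd4e51, e51318c} — 9 commits.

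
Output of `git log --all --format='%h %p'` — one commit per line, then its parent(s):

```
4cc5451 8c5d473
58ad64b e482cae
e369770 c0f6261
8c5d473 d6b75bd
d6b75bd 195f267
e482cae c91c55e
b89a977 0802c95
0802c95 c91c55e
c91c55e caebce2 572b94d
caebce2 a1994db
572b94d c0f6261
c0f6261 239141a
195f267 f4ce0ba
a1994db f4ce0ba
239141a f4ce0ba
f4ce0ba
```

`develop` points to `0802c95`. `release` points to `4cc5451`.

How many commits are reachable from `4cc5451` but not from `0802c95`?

Reachable from 4cc5451: {195f267, 4cc5451, 8c5d473, d6b75bd, f4ce0ba}.
Reachable from 0802c95: {0802c95, 239141a, 572b94d, a1994db, c0f6261, c91c55e, caebce2, f4ce0ba}.
In 4cc5451's history but not 0802c95's: {195f267, 4cc5451, 8c5d473, d6b75bd} — 4 commits.

4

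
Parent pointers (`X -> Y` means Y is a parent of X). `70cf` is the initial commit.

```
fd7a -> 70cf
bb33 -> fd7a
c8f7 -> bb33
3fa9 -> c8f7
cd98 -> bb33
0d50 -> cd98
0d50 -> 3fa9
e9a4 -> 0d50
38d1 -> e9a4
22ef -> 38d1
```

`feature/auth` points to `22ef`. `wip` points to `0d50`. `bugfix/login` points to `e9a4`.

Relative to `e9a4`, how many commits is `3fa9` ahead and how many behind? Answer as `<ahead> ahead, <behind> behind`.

0 ahead, 3 behind

Reachable from 3fa9: {3fa9, 70cf, bb33, c8f7, fd7a}.
Reachable from e9a4: {0d50, 3fa9, 70cf, bb33, c8f7, cd98, e9a4, fd7a}.
Only in 3fa9's history (ahead): {} — 0.
Only in e9a4's history (behind): {0d50, cd98, e9a4} — 3.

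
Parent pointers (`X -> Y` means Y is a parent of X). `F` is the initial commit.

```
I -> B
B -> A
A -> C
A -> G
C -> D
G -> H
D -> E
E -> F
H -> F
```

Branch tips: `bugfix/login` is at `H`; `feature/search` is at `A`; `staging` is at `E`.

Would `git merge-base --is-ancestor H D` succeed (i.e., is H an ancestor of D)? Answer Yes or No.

No

Ancestors of D: {D, E, F}.
H is not in that set, so it is not an ancestor of D.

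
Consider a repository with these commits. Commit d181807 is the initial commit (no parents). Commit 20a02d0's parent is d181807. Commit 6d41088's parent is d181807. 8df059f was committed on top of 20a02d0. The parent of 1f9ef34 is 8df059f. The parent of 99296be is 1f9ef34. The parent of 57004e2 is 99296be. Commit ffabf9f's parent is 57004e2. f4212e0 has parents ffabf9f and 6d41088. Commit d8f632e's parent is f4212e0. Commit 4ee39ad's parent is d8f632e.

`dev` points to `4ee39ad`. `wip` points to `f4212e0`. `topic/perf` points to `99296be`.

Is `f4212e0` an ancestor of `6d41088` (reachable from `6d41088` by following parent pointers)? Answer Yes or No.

Ancestors of 6d41088: {6d41088, d181807}.
f4212e0 is not in that set, so it is not an ancestor of 6d41088.

No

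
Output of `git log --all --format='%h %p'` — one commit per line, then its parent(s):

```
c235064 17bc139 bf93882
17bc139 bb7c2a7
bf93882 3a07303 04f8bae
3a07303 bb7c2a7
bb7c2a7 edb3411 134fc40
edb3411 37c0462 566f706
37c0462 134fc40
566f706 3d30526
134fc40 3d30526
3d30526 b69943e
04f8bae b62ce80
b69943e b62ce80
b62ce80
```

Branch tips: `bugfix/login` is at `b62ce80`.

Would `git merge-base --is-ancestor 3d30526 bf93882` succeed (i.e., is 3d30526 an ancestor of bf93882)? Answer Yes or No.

Ancestors of bf93882 (commits reachable by following parents): {04f8bae, 134fc40, 37c0462, 3a07303, 3d30526, 566f706, b62ce80, b69943e, bb7c2a7, bf93882, edb3411}.
3d30526 is in that set, so it is an ancestor of bf93882.

Yes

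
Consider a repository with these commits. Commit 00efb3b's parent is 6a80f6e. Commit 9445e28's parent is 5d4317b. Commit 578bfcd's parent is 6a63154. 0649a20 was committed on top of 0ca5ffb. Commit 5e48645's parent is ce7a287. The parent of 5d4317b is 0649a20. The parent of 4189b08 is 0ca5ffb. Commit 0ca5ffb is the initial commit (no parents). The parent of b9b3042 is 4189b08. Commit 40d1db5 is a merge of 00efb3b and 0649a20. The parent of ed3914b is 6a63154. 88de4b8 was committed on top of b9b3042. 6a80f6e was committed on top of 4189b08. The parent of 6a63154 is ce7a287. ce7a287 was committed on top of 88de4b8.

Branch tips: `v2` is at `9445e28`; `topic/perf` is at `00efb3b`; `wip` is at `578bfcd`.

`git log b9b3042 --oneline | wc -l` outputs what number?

Walking parent pointers from b9b3042: reachable set = {0ca5ffb, 4189b08, b9b3042}.
That is 3 commits.

3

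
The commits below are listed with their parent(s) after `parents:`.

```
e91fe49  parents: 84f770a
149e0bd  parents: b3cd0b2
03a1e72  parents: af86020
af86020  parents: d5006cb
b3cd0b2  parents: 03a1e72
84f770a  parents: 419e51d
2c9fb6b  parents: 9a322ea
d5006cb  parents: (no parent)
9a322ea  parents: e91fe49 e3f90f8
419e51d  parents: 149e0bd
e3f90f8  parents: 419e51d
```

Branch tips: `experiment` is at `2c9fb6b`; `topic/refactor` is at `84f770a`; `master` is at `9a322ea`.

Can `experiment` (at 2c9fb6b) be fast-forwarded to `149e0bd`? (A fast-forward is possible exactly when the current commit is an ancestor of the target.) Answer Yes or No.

A fast-forward from 2c9fb6b to 149e0bd is possible iff 2c9fb6b is an ancestor of 149e0bd.
Ancestors of 149e0bd: {03a1e72, 149e0bd, af86020, b3cd0b2, d5006cb}.
2c9fb6b is not among them, so fast-forward is not possible.

No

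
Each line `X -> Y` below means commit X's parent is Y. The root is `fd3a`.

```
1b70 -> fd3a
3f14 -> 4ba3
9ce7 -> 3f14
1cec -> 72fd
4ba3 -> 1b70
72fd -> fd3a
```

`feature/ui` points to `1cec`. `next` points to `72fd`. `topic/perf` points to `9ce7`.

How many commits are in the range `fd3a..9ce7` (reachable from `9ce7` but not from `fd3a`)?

Reachable from 9ce7: {1b70, 3f14, 4ba3, 9ce7, fd3a}.
Reachable from fd3a: {fd3a}.
In 9ce7's history but not fd3a's: {1b70, 3f14, 4ba3, 9ce7} — 4 commits.

4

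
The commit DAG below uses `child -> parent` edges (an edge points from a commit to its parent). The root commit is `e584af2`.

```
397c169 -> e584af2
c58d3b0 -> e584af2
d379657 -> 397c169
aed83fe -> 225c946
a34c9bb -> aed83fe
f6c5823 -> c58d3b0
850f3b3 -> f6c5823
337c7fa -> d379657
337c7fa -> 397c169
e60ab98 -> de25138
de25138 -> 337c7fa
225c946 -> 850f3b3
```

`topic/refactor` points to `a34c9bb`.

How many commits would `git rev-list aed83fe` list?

Walking parent pointers from aed83fe: reachable set = {225c946, 850f3b3, aed83fe, c58d3b0, e584af2, f6c5823}.
That is 6 commits.

6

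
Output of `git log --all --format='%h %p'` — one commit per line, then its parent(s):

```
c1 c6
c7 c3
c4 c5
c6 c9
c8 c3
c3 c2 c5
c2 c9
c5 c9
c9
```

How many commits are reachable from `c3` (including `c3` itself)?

4

Walking parent pointers from c3: reachable set = {c2, c3, c5, c9}.
That is 4 commits.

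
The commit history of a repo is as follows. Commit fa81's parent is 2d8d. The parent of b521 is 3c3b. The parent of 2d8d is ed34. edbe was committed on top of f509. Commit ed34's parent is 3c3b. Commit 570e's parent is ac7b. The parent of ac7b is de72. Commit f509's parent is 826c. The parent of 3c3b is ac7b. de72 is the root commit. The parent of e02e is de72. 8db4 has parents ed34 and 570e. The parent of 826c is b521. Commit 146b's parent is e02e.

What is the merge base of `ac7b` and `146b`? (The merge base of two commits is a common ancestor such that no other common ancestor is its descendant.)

de72

Ancestors of ac7b: {ac7b, de72}.
Ancestors of 146b: {146b, de72, e02e}.
Common ancestors: {de72}.
The only common ancestor is de72, so it is the merge base.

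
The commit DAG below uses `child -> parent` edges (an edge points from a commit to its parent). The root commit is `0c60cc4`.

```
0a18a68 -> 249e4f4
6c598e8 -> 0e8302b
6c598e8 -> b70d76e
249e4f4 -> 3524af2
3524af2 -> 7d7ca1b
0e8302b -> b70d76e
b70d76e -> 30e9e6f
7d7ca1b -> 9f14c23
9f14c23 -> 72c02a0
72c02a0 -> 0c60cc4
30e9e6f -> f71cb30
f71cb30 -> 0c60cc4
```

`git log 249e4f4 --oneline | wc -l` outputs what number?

Walking parent pointers from 249e4f4: reachable set = {0c60cc4, 249e4f4, 3524af2, 72c02a0, 7d7ca1b, 9f14c23}.
That is 6 commits.

6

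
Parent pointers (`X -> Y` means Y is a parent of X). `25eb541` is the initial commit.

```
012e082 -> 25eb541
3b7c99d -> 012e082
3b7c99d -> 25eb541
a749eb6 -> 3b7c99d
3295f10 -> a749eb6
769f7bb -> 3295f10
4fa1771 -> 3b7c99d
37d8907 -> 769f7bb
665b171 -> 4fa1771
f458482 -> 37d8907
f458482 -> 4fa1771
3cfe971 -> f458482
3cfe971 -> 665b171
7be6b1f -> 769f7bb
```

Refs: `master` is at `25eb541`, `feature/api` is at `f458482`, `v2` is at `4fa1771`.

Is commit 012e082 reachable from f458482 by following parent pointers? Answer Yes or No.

Yes

Ancestors of f458482 (commits reachable by following parents): {012e082, 25eb541, 3295f10, 37d8907, 3b7c99d, 4fa1771, 769f7bb, a749eb6, f458482}.
012e082 is in that set, so it is an ancestor of f458482.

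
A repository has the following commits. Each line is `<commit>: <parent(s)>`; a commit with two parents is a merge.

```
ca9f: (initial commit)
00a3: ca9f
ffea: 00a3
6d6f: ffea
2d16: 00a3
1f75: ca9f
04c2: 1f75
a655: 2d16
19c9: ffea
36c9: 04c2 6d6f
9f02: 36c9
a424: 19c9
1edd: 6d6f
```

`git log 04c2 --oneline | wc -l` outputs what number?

Walking parent pointers from 04c2: reachable set = {04c2, 1f75, ca9f}.
That is 3 commits.

3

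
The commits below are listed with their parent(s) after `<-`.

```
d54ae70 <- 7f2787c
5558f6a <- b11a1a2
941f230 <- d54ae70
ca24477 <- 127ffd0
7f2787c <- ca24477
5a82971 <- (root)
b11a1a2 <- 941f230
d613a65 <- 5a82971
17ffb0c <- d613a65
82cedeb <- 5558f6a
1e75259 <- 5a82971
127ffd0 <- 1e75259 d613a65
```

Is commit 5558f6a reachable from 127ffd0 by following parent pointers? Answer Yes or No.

No

Ancestors of 127ffd0: {127ffd0, 1e75259, 5a82971, d613a65}.
5558f6a is not in that set, so it is not an ancestor of 127ffd0.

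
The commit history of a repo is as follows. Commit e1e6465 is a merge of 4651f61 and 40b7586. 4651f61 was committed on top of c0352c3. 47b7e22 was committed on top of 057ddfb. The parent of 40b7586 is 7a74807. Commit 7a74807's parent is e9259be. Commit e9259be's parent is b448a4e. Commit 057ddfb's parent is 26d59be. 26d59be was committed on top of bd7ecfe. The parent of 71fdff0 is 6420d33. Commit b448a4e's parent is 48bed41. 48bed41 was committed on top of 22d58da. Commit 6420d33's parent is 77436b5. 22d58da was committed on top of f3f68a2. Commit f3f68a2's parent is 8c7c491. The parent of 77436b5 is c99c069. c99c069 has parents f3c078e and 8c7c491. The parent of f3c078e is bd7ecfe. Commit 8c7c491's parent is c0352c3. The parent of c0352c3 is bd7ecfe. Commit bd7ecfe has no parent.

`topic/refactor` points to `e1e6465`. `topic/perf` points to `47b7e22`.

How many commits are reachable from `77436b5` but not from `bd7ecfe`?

5

Reachable from 77436b5: {77436b5, 8c7c491, bd7ecfe, c0352c3, c99c069, f3c078e}.
Reachable from bd7ecfe: {bd7ecfe}.
In 77436b5's history but not bd7ecfe's: {77436b5, 8c7c491, c0352c3, c99c069, f3c078e} — 5 commits.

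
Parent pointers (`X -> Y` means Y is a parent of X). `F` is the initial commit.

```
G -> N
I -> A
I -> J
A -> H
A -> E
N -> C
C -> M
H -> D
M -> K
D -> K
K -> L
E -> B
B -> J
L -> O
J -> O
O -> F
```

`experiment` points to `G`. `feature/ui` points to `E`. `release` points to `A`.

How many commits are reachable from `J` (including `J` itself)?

3

Walking parent pointers from J: reachable set = {F, J, O}.
That is 3 commits.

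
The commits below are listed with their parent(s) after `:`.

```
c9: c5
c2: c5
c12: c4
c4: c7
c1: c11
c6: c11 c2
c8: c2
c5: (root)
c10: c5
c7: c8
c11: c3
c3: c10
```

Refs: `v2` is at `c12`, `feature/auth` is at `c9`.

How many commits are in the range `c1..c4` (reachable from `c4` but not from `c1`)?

Reachable from c4: {c2, c4, c5, c7, c8}.
Reachable from c1: {c1, c10, c11, c3, c5}.
In c4's history but not c1's: {c2, c4, c7, c8} — 4 commits.

4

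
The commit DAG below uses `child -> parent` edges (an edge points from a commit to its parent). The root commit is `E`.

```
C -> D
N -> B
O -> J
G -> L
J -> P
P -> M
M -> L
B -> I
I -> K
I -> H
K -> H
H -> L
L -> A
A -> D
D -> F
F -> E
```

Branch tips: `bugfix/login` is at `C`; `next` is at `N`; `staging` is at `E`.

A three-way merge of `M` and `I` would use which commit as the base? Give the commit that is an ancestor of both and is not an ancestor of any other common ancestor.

L

Ancestors of M: {A, D, E, F, L, M}.
Ancestors of I: {A, D, E, F, H, I, K, L}.
Common ancestors: {A, D, E, F, L}.
Among these, L is not an ancestor of any other common ancestor — it is the merge base.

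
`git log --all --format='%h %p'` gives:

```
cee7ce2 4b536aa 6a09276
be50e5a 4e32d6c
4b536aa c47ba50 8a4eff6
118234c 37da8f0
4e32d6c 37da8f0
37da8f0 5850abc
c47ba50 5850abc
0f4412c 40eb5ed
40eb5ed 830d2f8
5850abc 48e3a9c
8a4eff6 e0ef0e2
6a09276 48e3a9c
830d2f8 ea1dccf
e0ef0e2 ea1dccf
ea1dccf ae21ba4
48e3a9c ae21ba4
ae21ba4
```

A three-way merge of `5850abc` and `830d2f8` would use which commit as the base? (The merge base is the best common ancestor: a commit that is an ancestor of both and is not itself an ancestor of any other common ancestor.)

Ancestors of 5850abc: {48e3a9c, 5850abc, ae21ba4}.
Ancestors of 830d2f8: {830d2f8, ae21ba4, ea1dccf}.
Common ancestors: {ae21ba4}.
The only common ancestor is ae21ba4, so it is the merge base.

ae21ba4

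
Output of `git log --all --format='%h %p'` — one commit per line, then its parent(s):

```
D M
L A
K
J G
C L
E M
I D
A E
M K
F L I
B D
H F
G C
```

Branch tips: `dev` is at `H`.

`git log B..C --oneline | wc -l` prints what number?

Reachable from C: {A, C, E, K, L, M}.
Reachable from B: {B, D, K, M}.
In C's history but not B's: {A, C, E, L} — 4 commits.

4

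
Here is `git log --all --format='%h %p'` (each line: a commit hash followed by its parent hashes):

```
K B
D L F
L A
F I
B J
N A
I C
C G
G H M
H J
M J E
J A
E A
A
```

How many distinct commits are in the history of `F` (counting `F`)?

9

Walking parent pointers from F: reachable set = {A, C, E, F, G, H, I, J, M}.
That is 9 commits.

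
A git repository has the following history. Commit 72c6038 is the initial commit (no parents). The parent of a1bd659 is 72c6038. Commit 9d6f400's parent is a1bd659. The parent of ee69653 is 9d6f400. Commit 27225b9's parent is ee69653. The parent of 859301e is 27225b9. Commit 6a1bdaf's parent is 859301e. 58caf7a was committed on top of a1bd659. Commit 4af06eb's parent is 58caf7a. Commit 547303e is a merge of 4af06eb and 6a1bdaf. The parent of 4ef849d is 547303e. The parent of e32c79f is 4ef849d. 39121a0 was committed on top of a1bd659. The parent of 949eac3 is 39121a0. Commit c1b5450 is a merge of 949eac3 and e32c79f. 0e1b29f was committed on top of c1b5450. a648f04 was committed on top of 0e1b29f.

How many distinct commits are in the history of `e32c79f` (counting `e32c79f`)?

Walking parent pointers from e32c79f: reachable set = {27225b9, 4af06eb, 4ef849d, 547303e, 58caf7a, 6a1bdaf, 72c6038, 859301e, 9d6f400, a1bd659, e32c79f, ee69653}.
That is 12 commits.

12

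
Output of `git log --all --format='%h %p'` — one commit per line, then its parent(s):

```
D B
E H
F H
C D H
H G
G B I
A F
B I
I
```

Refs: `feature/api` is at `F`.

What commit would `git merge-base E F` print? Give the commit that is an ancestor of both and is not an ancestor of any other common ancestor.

H

Ancestors of E: {B, E, G, H, I}.
Ancestors of F: {B, F, G, H, I}.
Common ancestors: {B, G, H, I}.
Among these, H is not an ancestor of any other common ancestor — it is the merge base.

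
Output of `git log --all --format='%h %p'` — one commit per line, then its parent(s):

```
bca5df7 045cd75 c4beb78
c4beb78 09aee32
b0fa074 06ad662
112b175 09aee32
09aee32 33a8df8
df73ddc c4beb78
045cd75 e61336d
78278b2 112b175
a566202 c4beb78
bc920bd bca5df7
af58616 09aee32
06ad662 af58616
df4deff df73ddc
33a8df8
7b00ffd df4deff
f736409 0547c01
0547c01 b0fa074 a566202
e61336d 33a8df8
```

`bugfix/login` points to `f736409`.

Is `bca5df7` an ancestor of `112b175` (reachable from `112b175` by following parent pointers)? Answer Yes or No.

Ancestors of 112b175: {09aee32, 112b175, 33a8df8}.
bca5df7 is not in that set, so it is not an ancestor of 112b175.

No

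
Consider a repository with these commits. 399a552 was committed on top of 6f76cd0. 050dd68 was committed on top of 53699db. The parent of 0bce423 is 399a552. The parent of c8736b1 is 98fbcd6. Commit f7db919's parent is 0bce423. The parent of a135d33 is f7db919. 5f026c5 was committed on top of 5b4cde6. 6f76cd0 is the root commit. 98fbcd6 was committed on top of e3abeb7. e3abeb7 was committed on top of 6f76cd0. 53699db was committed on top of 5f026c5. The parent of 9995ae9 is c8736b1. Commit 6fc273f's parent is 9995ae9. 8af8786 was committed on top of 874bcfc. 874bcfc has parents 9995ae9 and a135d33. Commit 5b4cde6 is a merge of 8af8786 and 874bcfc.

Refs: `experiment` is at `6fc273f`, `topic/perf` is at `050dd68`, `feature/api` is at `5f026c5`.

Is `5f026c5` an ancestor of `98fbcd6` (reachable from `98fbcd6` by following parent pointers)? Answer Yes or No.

No

Ancestors of 98fbcd6: {6f76cd0, 98fbcd6, e3abeb7}.
5f026c5 is not in that set, so it is not an ancestor of 98fbcd6.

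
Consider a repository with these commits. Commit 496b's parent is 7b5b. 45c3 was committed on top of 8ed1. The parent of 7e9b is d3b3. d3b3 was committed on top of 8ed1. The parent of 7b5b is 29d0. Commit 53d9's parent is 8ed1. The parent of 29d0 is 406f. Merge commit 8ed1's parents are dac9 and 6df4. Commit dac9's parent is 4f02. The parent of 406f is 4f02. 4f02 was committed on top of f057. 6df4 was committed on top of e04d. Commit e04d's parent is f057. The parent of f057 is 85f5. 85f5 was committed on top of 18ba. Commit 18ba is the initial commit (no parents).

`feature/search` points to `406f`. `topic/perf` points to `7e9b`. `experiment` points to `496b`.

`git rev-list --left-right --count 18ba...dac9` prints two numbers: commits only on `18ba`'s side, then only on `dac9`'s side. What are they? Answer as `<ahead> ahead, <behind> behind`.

Reachable from 18ba: {18ba}.
Reachable from dac9: {18ba, 4f02, 85f5, dac9, f057}.
Only in 18ba's history (ahead): {} — 0.
Only in dac9's history (behind): {4f02, 85f5, dac9, f057} — 4.

0 ahead, 4 behind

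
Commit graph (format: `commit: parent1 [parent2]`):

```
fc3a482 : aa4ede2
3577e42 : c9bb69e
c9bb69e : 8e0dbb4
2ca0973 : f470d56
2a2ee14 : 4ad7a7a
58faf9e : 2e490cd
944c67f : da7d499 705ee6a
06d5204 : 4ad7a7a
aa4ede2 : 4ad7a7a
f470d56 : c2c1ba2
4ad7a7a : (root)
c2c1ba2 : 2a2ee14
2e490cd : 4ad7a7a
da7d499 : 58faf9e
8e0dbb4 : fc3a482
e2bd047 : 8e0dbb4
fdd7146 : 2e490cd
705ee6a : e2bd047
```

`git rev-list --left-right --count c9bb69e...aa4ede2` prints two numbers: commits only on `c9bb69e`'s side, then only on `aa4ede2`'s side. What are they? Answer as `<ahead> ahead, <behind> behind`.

Reachable from c9bb69e: {4ad7a7a, 8e0dbb4, aa4ede2, c9bb69e, fc3a482}.
Reachable from aa4ede2: {4ad7a7a, aa4ede2}.
Only in c9bb69e's history (ahead): {8e0dbb4, c9bb69e, fc3a482} — 3.
Only in aa4ede2's history (behind): {} — 0.

3 ahead, 0 behind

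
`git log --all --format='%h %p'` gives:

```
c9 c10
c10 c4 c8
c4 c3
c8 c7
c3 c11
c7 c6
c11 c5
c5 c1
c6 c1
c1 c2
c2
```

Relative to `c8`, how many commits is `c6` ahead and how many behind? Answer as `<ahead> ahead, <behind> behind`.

0 ahead, 2 behind

Reachable from c6: {c1, c2, c6}.
Reachable from c8: {c1, c2, c6, c7, c8}.
Only in c6's history (ahead): {} — 0.
Only in c8's history (behind): {c7, c8} — 2.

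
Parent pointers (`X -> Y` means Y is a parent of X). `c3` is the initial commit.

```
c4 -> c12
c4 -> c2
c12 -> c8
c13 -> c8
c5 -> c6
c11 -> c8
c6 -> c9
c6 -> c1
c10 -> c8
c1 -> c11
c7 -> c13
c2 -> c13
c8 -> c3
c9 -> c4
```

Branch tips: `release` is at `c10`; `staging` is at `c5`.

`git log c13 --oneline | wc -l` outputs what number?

Walking parent pointers from c13: reachable set = {c13, c3, c8}.
That is 3 commits.

3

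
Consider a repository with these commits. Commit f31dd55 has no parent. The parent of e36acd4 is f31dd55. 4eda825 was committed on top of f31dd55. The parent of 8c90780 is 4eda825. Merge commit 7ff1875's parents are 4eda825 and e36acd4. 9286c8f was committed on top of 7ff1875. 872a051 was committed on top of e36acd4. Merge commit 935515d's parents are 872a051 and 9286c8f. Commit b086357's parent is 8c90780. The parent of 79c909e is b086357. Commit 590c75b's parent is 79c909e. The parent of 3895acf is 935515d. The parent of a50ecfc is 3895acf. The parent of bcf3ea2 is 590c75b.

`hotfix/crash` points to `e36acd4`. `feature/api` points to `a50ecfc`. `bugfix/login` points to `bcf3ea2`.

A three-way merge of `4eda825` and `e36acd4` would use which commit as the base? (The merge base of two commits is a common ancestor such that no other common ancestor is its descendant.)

f31dd55

Ancestors of 4eda825: {4eda825, f31dd55}.
Ancestors of e36acd4: {e36acd4, f31dd55}.
Common ancestors: {f31dd55}.
The only common ancestor is f31dd55, so it is the merge base.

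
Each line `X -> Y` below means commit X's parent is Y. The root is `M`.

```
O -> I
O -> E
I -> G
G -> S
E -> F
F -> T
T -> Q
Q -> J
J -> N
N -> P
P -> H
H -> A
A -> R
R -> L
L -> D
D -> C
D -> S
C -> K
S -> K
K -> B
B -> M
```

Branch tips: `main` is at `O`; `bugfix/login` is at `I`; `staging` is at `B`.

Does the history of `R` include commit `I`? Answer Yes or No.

Ancestors of R: {B, C, D, K, L, M, R, S}.
I is not in that set, so it is not an ancestor of R.

No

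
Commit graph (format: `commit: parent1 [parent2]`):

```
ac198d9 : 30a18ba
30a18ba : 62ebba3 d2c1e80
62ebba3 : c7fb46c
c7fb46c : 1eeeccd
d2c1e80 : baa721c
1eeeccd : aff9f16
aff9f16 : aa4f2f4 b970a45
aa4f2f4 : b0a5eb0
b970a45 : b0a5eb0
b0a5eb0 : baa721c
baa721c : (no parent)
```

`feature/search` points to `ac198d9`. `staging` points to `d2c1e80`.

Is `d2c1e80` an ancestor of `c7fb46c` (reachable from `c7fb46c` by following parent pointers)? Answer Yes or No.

Ancestors of c7fb46c: {1eeeccd, aa4f2f4, aff9f16, b0a5eb0, b970a45, baa721c, c7fb46c}.
d2c1e80 is not in that set, so it is not an ancestor of c7fb46c.

No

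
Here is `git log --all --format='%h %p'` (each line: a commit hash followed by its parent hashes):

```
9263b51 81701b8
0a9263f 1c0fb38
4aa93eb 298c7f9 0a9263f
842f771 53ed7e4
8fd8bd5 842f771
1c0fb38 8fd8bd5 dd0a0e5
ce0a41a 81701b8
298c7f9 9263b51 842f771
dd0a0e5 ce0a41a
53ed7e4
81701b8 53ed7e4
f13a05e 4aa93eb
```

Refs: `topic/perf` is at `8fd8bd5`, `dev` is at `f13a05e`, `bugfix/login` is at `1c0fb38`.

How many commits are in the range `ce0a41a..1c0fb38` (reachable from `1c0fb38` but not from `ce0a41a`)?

4

Reachable from 1c0fb38: {1c0fb38, 53ed7e4, 81701b8, 842f771, 8fd8bd5, ce0a41a, dd0a0e5}.
Reachable from ce0a41a: {53ed7e4, 81701b8, ce0a41a}.
In 1c0fb38's history but not ce0a41a's: {1c0fb38, 842f771, 8fd8bd5, dd0a0e5} — 4 commits.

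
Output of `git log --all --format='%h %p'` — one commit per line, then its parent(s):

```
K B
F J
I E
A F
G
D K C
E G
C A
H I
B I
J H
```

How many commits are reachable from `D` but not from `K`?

6

Reachable from D: {A, B, C, D, E, F, G, H, I, J, K}.
Reachable from K: {B, E, G, I, K}.
In D's history but not K's: {A, C, D, F, H, J} — 6 commits.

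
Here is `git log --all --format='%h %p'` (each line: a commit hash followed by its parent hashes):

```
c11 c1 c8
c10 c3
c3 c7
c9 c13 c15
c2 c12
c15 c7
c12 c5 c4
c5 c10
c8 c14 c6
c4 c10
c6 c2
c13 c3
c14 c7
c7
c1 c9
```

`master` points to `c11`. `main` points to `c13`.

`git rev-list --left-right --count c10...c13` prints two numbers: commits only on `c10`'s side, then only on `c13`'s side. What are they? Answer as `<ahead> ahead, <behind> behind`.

Reachable from c10: {c10, c3, c7}.
Reachable from c13: {c13, c3, c7}.
Only in c10's history (ahead): {c10} — 1.
Only in c13's history (behind): {c13} — 1.

1 ahead, 1 behind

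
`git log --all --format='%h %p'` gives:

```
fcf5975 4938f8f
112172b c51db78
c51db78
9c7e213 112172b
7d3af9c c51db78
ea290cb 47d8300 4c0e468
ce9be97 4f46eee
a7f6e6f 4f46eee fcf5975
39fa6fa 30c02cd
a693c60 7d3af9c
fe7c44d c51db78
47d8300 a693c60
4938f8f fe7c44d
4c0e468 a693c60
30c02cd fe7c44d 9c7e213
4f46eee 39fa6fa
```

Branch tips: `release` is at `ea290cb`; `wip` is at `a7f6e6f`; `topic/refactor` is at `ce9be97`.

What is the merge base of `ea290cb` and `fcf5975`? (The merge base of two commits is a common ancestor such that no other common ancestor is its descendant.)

c51db78

Ancestors of ea290cb: {47d8300, 4c0e468, 7d3af9c, a693c60, c51db78, ea290cb}.
Ancestors of fcf5975: {4938f8f, c51db78, fcf5975, fe7c44d}.
Common ancestors: {c51db78}.
The only common ancestor is c51db78, so it is the merge base.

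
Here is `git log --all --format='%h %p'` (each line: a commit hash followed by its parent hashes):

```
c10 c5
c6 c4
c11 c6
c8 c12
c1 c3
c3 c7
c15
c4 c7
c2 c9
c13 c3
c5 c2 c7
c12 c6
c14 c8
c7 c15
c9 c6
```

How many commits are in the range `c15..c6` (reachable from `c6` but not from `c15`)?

3

Reachable from c6: {c15, c4, c6, c7}.
Reachable from c15: {c15}.
In c6's history but not c15's: {c4, c6, c7} — 3 commits.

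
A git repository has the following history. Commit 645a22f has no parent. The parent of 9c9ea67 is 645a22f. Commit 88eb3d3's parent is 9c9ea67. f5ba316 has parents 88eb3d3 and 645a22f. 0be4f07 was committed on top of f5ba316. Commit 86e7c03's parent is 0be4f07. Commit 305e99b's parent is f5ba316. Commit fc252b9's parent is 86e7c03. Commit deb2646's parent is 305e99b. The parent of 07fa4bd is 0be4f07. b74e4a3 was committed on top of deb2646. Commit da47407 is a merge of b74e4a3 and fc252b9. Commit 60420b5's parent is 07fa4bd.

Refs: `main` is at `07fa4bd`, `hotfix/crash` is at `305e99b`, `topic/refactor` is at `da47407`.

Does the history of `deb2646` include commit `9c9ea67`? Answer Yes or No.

Ancestors of deb2646 (commits reachable by following parents): {305e99b, 645a22f, 88eb3d3, 9c9ea67, deb2646, f5ba316}.
9c9ea67 is in that set, so it is an ancestor of deb2646.

Yes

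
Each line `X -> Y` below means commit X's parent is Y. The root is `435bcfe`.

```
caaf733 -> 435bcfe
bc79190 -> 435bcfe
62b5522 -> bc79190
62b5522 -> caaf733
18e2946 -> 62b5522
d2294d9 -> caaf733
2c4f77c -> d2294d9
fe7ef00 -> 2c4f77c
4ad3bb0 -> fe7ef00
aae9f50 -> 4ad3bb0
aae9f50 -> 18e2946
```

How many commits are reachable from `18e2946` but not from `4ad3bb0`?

Reachable from 18e2946: {18e2946, 435bcfe, 62b5522, bc79190, caaf733}.
Reachable from 4ad3bb0: {2c4f77c, 435bcfe, 4ad3bb0, caaf733, d2294d9, fe7ef00}.
In 18e2946's history but not 4ad3bb0's: {18e2946, 62b5522, bc79190} — 3 commits.

3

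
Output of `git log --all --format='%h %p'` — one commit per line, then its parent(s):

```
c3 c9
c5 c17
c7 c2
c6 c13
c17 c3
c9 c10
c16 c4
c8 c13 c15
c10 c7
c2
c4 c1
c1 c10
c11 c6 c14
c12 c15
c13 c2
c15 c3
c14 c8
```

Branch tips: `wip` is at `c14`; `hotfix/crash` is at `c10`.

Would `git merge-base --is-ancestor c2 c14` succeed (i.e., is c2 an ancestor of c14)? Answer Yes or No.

Ancestors of c14 (commits reachable by following parents): {c10, c13, c14, c15, c2, c3, c7, c8, c9}.
c2 is in that set, so it is an ancestor of c14.

Yes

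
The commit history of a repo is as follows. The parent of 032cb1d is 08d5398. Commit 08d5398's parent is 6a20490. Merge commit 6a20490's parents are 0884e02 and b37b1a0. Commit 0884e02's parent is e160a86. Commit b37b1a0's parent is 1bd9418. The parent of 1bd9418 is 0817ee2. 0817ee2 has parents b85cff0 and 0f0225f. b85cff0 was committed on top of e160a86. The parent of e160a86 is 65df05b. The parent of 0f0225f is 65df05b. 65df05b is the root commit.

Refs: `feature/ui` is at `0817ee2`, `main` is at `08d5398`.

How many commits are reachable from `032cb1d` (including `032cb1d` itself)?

Walking parent pointers from 032cb1d: reachable set = {032cb1d, 0817ee2, 0884e02, 08d5398, 0f0225f, 1bd9418, 65df05b, 6a20490, b37b1a0, b85cff0, e160a86}.
That is 11 commits.

11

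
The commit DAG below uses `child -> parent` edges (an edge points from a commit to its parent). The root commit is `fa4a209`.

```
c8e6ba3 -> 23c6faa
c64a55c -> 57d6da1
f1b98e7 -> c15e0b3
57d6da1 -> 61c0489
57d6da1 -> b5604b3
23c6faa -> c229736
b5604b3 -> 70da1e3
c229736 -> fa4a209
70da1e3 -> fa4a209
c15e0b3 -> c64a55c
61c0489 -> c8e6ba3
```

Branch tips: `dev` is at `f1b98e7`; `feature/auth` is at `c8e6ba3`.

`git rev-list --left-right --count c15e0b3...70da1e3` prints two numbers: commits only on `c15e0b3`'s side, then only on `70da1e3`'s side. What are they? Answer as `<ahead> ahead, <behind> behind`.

Reachable from c15e0b3: {23c6faa, 57d6da1, 61c0489, 70da1e3, b5604b3, c15e0b3, c229736, c64a55c, c8e6ba3, fa4a209}.
Reachable from 70da1e3: {70da1e3, fa4a209}.
Only in c15e0b3's history (ahead): {23c6faa, 57d6da1, 61c0489, b5604b3, c15e0b3, c229736, c64a55c, c8e6ba3} — 8.
Only in 70da1e3's history (behind): {} — 0.

8 ahead, 0 behind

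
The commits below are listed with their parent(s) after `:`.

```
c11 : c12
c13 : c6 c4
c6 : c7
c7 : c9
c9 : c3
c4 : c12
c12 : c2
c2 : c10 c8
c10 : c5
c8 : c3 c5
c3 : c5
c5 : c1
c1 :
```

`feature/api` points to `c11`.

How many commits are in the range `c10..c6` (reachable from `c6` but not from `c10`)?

Reachable from c6: {c1, c3, c5, c6, c7, c9}.
Reachable from c10: {c1, c10, c5}.
In c6's history but not c10's: {c3, c6, c7, c9} — 4 commits.

4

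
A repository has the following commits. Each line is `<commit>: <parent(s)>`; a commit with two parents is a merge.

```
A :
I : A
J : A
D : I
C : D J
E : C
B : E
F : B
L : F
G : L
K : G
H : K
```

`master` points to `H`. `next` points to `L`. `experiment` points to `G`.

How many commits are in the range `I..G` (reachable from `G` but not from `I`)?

8

Reachable from G: {A, B, C, D, E, F, G, I, J, L}.
Reachable from I: {A, I}.
In G's history but not I's: {B, C, D, E, F, G, J, L} — 8 commits.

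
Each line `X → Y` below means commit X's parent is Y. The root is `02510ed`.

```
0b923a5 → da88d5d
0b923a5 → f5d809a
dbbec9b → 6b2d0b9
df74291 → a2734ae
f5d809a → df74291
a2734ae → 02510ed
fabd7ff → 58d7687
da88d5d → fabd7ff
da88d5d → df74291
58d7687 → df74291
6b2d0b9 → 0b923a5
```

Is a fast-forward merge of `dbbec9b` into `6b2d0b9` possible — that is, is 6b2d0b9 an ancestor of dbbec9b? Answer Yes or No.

A fast-forward from 6b2d0b9 to dbbec9b is possible iff 6b2d0b9 is an ancestor of dbbec9b.
Ancestors of dbbec9b: {02510ed, 0b923a5, 58d7687, 6b2d0b9, a2734ae, da88d5d, dbbec9b, df74291, f5d809a, fabd7ff}.
6b2d0b9 is among them, so fast-forward is possible.

Yes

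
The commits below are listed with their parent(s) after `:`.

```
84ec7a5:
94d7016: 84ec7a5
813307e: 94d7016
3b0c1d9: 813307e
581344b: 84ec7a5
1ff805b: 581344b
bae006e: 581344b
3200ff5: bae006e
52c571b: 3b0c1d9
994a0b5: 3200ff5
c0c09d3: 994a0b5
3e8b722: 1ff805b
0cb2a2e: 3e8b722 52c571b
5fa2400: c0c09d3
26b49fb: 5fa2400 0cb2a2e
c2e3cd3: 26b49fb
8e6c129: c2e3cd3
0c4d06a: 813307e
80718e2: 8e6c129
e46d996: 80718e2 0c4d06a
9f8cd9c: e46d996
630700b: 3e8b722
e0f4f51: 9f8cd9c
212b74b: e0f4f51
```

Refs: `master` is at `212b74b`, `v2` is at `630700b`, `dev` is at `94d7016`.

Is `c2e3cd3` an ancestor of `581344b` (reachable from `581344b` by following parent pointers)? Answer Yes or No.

No

Ancestors of 581344b: {581344b, 84ec7a5}.
c2e3cd3 is not in that set, so it is not an ancestor of 581344b.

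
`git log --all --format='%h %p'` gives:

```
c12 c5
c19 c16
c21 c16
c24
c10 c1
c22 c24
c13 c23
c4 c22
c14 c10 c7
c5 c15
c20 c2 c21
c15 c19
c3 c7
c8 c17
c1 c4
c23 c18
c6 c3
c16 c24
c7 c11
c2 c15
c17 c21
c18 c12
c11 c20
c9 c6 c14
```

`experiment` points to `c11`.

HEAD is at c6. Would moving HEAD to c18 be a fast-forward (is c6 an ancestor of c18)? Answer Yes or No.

A fast-forward from c6 to c18 is possible iff c6 is an ancestor of c18.
Ancestors of c18: {c12, c15, c16, c18, c19, c24, c5}.
c6 is not among them, so fast-forward is not possible.

No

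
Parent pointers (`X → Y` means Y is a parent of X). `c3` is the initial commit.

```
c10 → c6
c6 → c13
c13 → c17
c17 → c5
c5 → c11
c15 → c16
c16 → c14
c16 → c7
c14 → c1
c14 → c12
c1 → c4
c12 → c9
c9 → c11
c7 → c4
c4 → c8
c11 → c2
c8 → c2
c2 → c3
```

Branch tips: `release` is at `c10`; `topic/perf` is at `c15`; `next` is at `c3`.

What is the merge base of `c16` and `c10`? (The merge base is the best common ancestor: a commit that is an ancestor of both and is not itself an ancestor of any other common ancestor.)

c11

Ancestors of c16: {c1, c11, c12, c14, c16, c2, c3, c4, c7, c8, c9}.
Ancestors of c10: {c10, c11, c13, c17, c2, c3, c5, c6}.
Common ancestors: {c11, c2, c3}.
Among these, c11 is not an ancestor of any other common ancestor — it is the merge base.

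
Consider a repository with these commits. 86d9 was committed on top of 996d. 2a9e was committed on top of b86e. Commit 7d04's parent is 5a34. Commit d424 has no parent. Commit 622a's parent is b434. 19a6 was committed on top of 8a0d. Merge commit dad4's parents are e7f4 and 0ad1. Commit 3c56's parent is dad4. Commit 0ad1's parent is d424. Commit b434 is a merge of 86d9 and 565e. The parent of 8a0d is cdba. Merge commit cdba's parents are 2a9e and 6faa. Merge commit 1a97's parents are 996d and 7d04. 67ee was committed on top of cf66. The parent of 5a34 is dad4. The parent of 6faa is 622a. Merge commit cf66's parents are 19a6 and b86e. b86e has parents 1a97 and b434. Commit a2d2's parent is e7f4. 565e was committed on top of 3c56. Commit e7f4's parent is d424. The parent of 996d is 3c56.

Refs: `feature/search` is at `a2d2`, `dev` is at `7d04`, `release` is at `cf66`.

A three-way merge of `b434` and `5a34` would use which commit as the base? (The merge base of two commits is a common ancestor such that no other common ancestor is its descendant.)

dad4

Ancestors of b434: {0ad1, 3c56, 565e, 86d9, 996d, b434, d424, dad4, e7f4}.
Ancestors of 5a34: {0ad1, 5a34, d424, dad4, e7f4}.
Common ancestors: {0ad1, d424, dad4, e7f4}.
Among these, dad4 is not an ancestor of any other common ancestor — it is the merge base.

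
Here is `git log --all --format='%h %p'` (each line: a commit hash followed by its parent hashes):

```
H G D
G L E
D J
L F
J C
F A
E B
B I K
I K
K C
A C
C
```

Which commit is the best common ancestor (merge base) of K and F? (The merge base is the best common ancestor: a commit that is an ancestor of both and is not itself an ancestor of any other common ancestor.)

Ancestors of K: {C, K}.
Ancestors of F: {A, C, F}.
Common ancestors: {C}.
The only common ancestor is C, so it is the merge base.

C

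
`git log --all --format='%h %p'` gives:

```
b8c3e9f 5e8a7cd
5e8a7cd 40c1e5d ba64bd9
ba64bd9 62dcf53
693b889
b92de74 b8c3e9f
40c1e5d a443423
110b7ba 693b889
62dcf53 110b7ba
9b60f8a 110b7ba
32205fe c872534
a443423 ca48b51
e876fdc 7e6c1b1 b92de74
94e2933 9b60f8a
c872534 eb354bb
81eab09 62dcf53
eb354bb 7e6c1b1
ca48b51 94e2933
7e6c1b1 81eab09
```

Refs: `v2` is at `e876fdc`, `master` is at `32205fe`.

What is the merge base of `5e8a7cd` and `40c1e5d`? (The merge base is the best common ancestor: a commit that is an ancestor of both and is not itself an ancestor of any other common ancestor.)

40c1e5d

Ancestors of 5e8a7cd: {110b7ba, 40c1e5d, 5e8a7cd, 62dcf53, 693b889, 94e2933, 9b60f8a, a443423, ba64bd9, ca48b51}.
Ancestors of 40c1e5d: {110b7ba, 40c1e5d, 693b889, 94e2933, 9b60f8a, a443423, ca48b51}.
Common ancestors: {110b7ba, 40c1e5d, 693b889, 94e2933, 9b60f8a, a443423, ca48b51}.
Among these, 40c1e5d is not an ancestor of any other common ancestor — it is the merge base.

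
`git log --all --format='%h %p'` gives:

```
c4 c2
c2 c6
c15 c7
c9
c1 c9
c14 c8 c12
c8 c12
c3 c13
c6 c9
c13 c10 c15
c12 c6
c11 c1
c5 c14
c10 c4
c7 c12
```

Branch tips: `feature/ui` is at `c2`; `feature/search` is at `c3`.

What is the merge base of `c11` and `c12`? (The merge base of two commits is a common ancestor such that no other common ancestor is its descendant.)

Ancestors of c11: {c1, c11, c9}.
Ancestors of c12: {c12, c6, c9}.
Common ancestors: {c9}.
The only common ancestor is c9, so it is the merge base.

c9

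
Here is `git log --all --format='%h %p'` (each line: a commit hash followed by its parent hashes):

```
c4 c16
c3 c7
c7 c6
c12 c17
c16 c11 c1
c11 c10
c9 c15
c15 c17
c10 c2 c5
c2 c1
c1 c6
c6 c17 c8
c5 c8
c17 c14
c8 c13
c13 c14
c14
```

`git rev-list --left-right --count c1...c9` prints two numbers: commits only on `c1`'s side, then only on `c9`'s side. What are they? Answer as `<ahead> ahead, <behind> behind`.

4 ahead, 2 behind

Reachable from c1: {c1, c13, c14, c17, c6, c8}.
Reachable from c9: {c14, c15, c17, c9}.
Only in c1's history (ahead): {c1, c13, c6, c8} — 4.
Only in c9's history (behind): {c15, c9} — 2.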